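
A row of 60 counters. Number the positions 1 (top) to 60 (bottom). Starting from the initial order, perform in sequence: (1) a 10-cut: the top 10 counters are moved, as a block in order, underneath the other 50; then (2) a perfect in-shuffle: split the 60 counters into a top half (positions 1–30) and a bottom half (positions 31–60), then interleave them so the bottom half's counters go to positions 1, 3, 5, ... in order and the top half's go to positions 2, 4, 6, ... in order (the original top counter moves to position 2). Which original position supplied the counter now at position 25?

53

Undo the operations in reverse order, starting from position 25:
  undo op 2 (in-shuffle, from bottom half): 25 ← 43
  undo op 1 (cut 10): 43 ← 53
So the counter at position 25 came from original position 53.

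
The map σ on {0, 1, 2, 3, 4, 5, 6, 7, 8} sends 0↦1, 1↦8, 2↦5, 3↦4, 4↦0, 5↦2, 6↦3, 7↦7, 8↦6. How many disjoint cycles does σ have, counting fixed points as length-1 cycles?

3

Cycle decomposition: (0 1 8 6 3 4) (2 5) (7).
3 cycles.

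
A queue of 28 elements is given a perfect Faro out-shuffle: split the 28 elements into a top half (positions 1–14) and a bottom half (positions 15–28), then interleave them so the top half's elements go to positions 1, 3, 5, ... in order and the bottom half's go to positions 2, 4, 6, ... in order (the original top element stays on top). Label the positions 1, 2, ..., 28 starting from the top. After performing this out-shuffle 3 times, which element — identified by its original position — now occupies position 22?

Work backwards from position 22, undoing one out-shuffle at a time:
22 ← 25 ← 13 ← 7
So the element now at position 22 started at position 7.

7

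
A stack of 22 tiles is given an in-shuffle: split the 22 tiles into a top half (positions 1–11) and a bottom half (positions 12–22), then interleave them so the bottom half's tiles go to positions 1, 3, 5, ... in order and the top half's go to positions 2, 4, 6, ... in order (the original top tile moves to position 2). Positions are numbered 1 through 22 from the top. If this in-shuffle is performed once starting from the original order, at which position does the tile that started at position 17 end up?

Track the tile's position through each in-shuffle:
17 → 11

11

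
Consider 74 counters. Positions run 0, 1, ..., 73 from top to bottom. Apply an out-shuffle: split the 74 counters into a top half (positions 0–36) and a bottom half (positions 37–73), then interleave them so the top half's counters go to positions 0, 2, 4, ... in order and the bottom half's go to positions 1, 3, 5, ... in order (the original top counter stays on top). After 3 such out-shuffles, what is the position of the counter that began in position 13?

Track the counter's position through each out-shuffle:
13 → 26 → 52 → 31

31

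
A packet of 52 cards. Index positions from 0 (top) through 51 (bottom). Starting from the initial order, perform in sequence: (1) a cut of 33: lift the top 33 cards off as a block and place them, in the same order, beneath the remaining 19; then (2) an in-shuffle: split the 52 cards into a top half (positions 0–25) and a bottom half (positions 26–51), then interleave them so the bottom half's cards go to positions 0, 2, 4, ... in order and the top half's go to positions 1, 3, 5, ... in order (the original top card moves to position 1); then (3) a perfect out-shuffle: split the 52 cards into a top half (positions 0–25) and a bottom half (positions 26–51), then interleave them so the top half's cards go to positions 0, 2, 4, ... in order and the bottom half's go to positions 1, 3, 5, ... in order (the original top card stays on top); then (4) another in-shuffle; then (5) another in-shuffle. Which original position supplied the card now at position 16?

4

Undo the operations in reverse order, starting from position 16:
  undo op 5 (in-shuffle, from bottom half): 16 ← 34
  undo op 4 (in-shuffle, from bottom half): 34 ← 43
  undo op 3 (out-shuffle, from bottom half): 43 ← 47
  undo op 2 (in-shuffle, from top half): 47 ← 23
  undo op 1 (cut 33): 23 ← 4
So the card at position 16 came from original position 4.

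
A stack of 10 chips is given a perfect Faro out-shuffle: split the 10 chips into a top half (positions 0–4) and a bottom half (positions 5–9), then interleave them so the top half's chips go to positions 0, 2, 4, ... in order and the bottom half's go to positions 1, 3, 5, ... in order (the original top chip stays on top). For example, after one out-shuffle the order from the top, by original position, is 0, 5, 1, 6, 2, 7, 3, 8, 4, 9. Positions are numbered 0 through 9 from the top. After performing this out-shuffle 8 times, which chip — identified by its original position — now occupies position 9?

9

Work backwards from position 9, undoing one out-shuffle at a time:
9 ← 9 ← 9 ← 9 ← 9 ← 9 ← 9 ← 9 ← 9
So the chip now at position 9 started at position 9.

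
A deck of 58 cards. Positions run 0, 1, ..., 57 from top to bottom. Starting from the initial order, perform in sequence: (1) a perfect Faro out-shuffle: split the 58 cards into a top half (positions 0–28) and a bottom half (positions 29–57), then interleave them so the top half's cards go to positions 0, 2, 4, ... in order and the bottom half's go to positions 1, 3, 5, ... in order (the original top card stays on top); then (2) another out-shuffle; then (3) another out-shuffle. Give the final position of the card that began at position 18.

30

Track the card from position 18 forward through each operation:
  after op 1 (out-shuffle): 18 → 36
  after op 2 (out-shuffle): 36 → 15
  after op 3 (out-shuffle): 15 → 30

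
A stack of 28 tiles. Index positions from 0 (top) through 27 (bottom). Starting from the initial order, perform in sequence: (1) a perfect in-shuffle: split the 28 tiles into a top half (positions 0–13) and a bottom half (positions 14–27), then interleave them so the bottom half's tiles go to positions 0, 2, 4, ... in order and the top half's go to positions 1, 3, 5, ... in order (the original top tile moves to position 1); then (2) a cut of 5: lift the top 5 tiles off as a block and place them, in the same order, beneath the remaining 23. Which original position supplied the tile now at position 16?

10

Undo the operations in reverse order, starting from position 16:
  undo op 2 (cut 5): 16 ← 21
  undo op 1 (in-shuffle, from top half): 21 ← 10
So the tile at position 16 came from original position 10.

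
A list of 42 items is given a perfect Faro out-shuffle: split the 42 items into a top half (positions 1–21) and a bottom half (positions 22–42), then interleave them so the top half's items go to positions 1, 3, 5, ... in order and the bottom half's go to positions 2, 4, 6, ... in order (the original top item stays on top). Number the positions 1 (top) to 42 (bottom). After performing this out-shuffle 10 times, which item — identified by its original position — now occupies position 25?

Work backwards from position 25, undoing one out-shuffle at a time:
25 ← 13 ← 7 ← 4 ← 23 ← 12 ← 27 ← 14 ← 28 ← 35 ← 18
So the item now at position 25 started at position 18.

18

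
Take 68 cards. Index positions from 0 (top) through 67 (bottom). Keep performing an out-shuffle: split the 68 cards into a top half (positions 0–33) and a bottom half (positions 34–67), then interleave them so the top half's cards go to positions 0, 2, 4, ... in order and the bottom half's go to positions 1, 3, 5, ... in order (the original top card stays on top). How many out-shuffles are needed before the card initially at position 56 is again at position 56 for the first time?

Follow position 56 under repeated out-shuffles:
56 → 45 → 23 → 46 → 25 → 50 → 33 → 66 → ... → 56 (length 66)
It first returns after 66 out-shuffles.

66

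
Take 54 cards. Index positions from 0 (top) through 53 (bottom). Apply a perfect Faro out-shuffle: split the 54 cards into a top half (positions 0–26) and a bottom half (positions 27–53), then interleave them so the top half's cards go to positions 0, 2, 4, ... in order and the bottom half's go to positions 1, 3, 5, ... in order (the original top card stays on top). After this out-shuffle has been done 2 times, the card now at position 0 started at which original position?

Work backwards from position 0, undoing one out-shuffle at a time:
0 ← 0 ← 0
So the card now at position 0 started at position 0.

0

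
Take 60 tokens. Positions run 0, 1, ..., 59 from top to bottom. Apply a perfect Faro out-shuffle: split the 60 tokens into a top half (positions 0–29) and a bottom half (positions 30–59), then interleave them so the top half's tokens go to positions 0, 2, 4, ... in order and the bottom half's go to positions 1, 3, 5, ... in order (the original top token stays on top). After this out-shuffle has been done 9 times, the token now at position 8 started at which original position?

Work backwards from position 8, undoing one out-shuffle at a time:
8 ← 4 ← 2 ← 1 ← 30 ← 15 ← 37 ← 48 ← 24 ← 12
So the token now at position 8 started at position 12.

12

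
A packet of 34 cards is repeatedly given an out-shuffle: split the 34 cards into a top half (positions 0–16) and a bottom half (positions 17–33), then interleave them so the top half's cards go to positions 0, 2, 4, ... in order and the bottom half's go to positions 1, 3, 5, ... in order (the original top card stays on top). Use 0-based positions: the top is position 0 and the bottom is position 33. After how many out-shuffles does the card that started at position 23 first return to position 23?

10

Follow position 23 under repeated out-shuffles:
23 → 13 → 26 → 19 → 5 → 10 → 20 → 7 → 14 → 28 → 23
It first returns after 10 out-shuffles.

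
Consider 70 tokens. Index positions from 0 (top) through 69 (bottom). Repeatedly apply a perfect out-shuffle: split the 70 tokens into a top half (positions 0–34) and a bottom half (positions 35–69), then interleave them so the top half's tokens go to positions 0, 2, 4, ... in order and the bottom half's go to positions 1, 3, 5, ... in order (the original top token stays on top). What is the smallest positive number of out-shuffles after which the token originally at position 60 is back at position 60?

11

Follow position 60 under repeated out-shuffles:
60 → 51 → 33 → 66 → 63 → 57 → 45 → 21 → 42 → 15 → 30 → 60
It first returns after 11 out-shuffles.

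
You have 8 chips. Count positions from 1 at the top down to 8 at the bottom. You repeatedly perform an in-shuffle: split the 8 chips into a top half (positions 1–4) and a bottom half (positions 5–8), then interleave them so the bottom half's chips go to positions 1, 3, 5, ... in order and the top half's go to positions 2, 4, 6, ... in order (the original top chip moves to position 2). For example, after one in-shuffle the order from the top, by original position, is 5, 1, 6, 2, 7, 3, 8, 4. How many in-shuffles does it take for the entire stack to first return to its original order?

The in-shuffle permutes the 8 positions with cycle lengths [2, 6].
Every chip is home exactly when every cycle has completed a whole number of laps, i.e. after lcm(2, 6) = 6 in-shuffles.

6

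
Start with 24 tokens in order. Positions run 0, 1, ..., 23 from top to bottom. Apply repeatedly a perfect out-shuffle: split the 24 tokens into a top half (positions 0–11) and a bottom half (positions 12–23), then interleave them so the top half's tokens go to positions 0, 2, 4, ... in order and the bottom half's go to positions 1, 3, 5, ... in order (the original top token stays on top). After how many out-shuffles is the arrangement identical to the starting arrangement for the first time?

The out-shuffle permutes the 24 positions with cycle lengths [1, 1, 11, 11].
Every token is home exactly when every cycle has completed a whole number of laps, i.e. after lcm(1, 11) = 11 out-shuffles.

11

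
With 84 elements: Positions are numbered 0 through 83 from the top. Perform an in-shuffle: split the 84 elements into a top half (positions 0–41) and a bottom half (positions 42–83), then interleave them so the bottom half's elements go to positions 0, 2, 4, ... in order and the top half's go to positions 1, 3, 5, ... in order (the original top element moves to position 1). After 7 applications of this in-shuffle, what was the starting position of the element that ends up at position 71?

Work backwards from position 71, undoing one in-shuffle at a time:
71 ← 35 ← 17 ← 8 ← 46 ← 65 ← 32 ← 58
So the element now at position 71 started at position 58.

58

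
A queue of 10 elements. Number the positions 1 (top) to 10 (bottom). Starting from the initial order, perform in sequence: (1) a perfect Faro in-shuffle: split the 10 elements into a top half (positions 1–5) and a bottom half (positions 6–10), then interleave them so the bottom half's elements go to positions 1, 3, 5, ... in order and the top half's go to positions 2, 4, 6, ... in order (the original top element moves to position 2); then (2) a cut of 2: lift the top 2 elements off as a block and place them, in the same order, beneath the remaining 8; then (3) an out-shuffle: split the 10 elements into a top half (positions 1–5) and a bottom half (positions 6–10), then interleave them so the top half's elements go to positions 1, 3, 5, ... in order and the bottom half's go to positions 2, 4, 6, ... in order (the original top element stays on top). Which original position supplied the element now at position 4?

10

Undo the operations in reverse order, starting from position 4:
  undo op 3 (out-shuffle, from bottom half): 4 ← 7
  undo op 2 (cut 2): 7 ← 9
  undo op 1 (in-shuffle, from bottom half): 9 ← 10
So the element at position 4 came from original position 10.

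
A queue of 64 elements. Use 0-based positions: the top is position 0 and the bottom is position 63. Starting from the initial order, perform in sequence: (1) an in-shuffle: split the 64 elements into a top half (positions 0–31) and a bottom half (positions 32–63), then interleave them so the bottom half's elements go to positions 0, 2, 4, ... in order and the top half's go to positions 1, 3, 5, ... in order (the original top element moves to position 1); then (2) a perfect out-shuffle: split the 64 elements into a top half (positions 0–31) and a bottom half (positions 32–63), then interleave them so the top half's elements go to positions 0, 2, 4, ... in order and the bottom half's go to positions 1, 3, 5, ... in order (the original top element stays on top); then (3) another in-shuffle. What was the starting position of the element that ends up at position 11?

Undo the operations in reverse order, starting from position 11:
  undo op 3 (in-shuffle, from top half): 11 ← 5
  undo op 2 (out-shuffle, from bottom half): 5 ← 34
  undo op 1 (in-shuffle, from bottom half): 34 ← 49
So the element at position 11 came from original position 49.

49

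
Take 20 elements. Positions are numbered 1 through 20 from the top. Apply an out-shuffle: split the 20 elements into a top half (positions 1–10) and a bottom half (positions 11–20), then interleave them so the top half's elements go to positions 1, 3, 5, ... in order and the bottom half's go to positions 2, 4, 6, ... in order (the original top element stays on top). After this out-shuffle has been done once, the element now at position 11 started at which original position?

Work backwards from position 11, undoing one out-shuffle at a time:
11 ← 6
So the element now at position 11 started at position 6.

6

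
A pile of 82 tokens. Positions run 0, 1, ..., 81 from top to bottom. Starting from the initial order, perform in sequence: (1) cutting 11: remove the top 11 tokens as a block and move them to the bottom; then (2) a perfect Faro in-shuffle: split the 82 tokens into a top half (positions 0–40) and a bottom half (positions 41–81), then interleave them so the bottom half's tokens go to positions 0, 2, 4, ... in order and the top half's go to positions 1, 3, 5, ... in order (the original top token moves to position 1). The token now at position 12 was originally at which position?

Undo the operations in reverse order, starting from position 12:
  undo op 2 (in-shuffle, from bottom half): 12 ← 47
  undo op 1 (cut 11): 47 ← 58
So the token at position 12 came from original position 58.

58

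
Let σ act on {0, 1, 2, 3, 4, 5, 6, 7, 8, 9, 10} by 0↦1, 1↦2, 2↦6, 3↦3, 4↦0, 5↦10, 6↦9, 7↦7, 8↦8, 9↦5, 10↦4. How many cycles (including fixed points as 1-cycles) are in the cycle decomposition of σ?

4

Cycle decomposition: (0 1 2 6 9 5 10 4) (3) (7) (8).
4 cycles.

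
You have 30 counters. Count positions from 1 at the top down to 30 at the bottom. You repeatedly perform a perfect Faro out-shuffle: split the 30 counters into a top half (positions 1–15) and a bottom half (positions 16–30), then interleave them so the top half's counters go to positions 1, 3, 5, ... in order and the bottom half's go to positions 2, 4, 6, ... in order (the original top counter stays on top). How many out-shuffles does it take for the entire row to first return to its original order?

The out-shuffle permutes the 30 positions with cycle lengths [1, 1, 28].
Every counter is home exactly when every cycle has completed a whole number of laps, i.e. after lcm(1, 28) = 28 out-shuffles.

28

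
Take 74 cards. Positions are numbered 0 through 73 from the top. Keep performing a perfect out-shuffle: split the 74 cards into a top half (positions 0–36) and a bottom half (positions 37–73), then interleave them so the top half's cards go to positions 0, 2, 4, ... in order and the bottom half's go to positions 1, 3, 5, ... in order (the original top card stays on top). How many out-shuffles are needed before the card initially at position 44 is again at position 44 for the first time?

9

Follow position 44 under repeated out-shuffles:
44 → 15 → 30 → 60 → 47 → 21 → 42 → 11 → 22 → 44
It first returns after 9 out-shuffles.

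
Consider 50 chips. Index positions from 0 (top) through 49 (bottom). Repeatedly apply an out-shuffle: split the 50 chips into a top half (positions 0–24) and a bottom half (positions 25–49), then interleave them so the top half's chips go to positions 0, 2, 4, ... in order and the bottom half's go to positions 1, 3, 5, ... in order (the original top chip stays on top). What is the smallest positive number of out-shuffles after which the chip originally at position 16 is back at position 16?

21

Follow position 16 under repeated out-shuffles:
16 → 32 → 15 → 30 → 11 → 22 → 44 → 39 → ... → 16 (length 21)
It first returns after 21 out-shuffles.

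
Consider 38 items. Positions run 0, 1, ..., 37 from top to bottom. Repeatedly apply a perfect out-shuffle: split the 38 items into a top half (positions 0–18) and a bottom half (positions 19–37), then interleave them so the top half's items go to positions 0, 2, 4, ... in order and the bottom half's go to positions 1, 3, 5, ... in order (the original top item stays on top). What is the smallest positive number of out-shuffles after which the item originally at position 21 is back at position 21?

Follow position 21 under repeated out-shuffles:
21 → 5 → 10 → 20 → 3 → 6 → 12 → 24 → ... → 21 (length 36)
It first returns after 36 out-shuffles.

36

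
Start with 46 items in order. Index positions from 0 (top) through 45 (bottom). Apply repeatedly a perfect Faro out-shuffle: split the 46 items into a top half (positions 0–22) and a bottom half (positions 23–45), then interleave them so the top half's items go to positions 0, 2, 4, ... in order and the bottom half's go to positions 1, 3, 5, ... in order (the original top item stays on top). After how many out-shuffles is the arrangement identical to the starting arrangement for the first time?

The out-shuffle permutes the 46 positions with cycle lengths [1, 1, 2, 4, 4, 4, 6, 12, 12].
Every item is home exactly when every cycle has completed a whole number of laps, i.e. after lcm(1, 2, 4, 6, 12) = 12 out-shuffles.

12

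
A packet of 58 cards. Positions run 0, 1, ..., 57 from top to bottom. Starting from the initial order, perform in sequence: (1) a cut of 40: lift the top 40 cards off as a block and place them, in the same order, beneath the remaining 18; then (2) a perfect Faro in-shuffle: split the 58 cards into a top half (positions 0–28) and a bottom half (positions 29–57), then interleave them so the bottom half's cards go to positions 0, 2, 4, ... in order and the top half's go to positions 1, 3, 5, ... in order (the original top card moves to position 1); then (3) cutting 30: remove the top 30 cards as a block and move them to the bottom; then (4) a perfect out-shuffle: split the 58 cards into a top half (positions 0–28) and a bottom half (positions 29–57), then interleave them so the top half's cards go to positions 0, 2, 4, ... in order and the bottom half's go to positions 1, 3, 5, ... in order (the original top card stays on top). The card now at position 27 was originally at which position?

18

Undo the operations in reverse order, starting from position 27:
  undo op 4 (out-shuffle, from bottom half): 27 ← 42
  undo op 3 (cut 30): 42 ← 14
  undo op 2 (in-shuffle, from bottom half): 14 ← 36
  undo op 1 (cut 40): 36 ← 18
So the card at position 27 came from original position 18.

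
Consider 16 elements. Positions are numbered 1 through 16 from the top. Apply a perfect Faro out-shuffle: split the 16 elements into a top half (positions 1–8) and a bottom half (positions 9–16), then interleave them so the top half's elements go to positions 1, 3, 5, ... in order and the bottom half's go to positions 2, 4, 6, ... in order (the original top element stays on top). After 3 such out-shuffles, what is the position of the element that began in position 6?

11

Track the element's position through each out-shuffle:
6 → 11 → 6 → 11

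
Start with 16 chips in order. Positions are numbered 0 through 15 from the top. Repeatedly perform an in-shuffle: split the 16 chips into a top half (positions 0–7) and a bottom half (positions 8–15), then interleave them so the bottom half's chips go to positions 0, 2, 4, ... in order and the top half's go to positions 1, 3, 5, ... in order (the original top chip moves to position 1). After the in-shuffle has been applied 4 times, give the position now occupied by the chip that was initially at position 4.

11

Track the chip's position through each in-shuffle:
4 → 9 → 2 → 5 → 11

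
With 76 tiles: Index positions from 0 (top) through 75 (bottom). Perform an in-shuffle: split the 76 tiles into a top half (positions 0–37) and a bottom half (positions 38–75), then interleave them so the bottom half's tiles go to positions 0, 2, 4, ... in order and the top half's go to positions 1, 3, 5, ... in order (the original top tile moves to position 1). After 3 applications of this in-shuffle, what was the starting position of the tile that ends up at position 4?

Work backwards from position 4, undoing one in-shuffle at a time:
4 ← 40 ← 58 ← 67
So the tile now at position 4 started at position 67.

67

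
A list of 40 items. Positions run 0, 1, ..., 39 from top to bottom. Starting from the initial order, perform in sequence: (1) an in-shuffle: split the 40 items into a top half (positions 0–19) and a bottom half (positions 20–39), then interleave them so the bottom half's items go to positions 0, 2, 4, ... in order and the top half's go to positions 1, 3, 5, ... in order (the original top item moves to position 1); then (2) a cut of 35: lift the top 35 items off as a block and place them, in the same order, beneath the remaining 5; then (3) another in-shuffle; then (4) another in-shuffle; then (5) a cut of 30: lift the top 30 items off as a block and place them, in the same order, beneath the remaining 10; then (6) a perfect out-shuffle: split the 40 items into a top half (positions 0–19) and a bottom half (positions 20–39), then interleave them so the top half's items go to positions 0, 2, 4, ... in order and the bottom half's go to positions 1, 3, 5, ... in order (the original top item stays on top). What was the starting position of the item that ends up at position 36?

13

Undo the operations in reverse order, starting from position 36:
  undo op 6 (out-shuffle, from top half): 36 ← 18
  undo op 5 (cut 30): 18 ← 8
  undo op 4 (in-shuffle, from bottom half): 8 ← 24
  undo op 3 (in-shuffle, from bottom half): 24 ← 32
  undo op 2 (cut 35): 32 ← 27
  undo op 1 (in-shuffle, from top half): 27 ← 13
So the item at position 36 came from original position 13.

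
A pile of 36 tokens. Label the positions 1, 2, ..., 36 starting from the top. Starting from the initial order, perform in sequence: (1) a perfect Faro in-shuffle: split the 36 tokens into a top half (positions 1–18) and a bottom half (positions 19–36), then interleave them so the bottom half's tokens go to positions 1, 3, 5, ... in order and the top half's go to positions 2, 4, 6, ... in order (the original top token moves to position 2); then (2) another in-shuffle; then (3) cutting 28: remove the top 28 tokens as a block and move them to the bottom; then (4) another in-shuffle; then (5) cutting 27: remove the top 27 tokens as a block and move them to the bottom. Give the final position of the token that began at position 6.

Track the token from position 6 forward through each operation:
  after op 1 (in-shuffle): 6 → 12
  after op 2 (in-shuffle): 12 → 24
  after op 3 (cut 28): 24 → 32
  after op 4 (in-shuffle): 32 → 27
  after op 5 (cut 27): 27 → 36

36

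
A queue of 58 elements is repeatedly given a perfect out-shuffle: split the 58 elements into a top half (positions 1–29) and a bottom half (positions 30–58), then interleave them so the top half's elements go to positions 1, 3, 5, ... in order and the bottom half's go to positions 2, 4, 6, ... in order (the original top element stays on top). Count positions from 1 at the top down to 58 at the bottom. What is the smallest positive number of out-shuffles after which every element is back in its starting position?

18

The out-shuffle permutes the 58 positions with cycle lengths [1, 1, 2, 18, 18, 18].
Every element is home exactly when every cycle has completed a whole number of laps, i.e. after lcm(1, 2, 18) = 18 out-shuffles.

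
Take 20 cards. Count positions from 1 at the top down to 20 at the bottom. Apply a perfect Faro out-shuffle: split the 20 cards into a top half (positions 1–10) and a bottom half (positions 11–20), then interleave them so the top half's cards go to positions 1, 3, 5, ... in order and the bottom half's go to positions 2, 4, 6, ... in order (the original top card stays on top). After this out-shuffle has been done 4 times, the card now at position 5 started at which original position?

6

Work backwards from position 5, undoing one out-shuffle at a time:
5 ← 3 ← 2 ← 11 ← 6
So the card now at position 5 started at position 6.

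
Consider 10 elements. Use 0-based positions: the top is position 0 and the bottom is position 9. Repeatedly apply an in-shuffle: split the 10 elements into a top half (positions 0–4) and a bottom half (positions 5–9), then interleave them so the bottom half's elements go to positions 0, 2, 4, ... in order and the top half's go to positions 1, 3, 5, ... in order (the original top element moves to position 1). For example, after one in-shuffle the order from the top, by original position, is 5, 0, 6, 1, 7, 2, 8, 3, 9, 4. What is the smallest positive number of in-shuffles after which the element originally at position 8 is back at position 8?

Follow position 8 under repeated in-shuffles:
8 → 6 → 2 → 5 → 0 → 1 → 3 → 7 → 4 → 9 → 8
It first returns after 10 in-shuffles.

10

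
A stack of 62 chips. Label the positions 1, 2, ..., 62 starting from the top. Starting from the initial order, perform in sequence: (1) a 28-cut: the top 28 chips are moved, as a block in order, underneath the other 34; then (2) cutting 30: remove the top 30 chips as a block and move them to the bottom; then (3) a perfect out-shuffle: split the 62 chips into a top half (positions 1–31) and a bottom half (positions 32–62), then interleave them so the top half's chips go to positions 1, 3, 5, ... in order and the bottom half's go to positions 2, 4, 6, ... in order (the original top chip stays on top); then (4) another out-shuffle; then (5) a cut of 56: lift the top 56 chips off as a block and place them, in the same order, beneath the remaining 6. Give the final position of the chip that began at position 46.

Track the chip from position 46 forward through each operation:
  after op 1 (cut 28): 46 → 18
  after op 2 (cut 30): 18 → 50
  after op 3 (out-shuffle): 50 → 38
  after op 4 (out-shuffle): 38 → 14
  after op 5 (cut 56): 14 → 20

20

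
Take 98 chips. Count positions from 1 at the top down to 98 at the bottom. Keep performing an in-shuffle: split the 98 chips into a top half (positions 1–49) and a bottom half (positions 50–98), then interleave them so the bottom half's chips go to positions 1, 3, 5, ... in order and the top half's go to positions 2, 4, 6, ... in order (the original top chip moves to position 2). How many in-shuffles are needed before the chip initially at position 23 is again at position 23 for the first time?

30

Follow position 23 under repeated in-shuffles:
23 → 46 → 92 → 85 → 71 → 43 → 86 → 73 → ... → 23 (length 30)
It first returns after 30 in-shuffles.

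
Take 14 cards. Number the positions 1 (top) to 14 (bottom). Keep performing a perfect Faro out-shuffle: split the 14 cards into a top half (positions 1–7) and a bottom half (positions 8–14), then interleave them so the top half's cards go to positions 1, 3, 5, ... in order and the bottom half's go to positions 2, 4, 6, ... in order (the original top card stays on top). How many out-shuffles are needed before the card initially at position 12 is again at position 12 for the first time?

Follow position 12 under repeated out-shuffles:
12 → 10 → 6 → 11 → 8 → 2 → 3 → 5 → 9 → 4 → 7 → 13 → 12
It first returns after 12 out-shuffles.

12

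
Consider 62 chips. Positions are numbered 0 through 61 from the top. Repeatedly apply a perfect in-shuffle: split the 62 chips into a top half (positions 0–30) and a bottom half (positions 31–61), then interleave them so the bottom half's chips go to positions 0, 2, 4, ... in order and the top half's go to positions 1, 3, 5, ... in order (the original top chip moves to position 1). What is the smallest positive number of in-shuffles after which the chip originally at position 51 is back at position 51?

Follow position 51 under repeated in-shuffles:
51 → 40 → 18 → 37 → 12 → 25 → 51
It first returns after 6 in-shuffles.

6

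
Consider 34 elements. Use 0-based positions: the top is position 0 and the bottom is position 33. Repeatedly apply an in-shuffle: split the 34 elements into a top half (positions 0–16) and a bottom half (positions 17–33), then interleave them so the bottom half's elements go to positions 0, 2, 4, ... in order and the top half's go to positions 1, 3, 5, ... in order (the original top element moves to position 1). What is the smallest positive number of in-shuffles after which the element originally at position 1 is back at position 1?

Follow position 1 under repeated in-shuffles:
1 → 3 → 7 → 15 → 31 → 28 → 22 → 10 → 21 → 8 → 17 → 0 → 1
It first returns after 12 in-shuffles.

12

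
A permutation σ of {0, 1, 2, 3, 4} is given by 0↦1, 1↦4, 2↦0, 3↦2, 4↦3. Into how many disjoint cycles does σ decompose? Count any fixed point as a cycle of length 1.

1

Cycle decomposition: (0 1 4 3 2).
1 cycle.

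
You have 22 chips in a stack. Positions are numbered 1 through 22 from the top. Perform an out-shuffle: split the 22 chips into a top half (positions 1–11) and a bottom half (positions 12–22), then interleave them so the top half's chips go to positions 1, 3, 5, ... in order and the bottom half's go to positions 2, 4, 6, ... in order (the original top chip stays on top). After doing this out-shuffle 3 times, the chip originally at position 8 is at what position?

15

Track the chip's position through each out-shuffle:
8 → 15 → 8 → 15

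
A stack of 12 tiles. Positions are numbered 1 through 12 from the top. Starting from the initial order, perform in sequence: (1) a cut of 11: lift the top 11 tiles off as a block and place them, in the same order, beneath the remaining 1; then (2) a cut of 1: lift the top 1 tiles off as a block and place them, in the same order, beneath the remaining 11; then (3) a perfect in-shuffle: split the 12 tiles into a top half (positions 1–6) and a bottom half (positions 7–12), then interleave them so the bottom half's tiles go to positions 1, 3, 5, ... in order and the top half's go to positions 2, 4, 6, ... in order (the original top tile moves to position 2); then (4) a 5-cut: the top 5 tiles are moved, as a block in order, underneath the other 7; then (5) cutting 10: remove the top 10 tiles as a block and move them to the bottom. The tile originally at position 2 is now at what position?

1

Track the tile from position 2 forward through each operation:
  after op 1 (cut 11): 2 → 3
  after op 2 (cut 1): 3 → 2
  after op 3 (in-shuffle): 2 → 4
  after op 4 (cut 5): 4 → 11
  after op 5 (cut 10): 11 → 1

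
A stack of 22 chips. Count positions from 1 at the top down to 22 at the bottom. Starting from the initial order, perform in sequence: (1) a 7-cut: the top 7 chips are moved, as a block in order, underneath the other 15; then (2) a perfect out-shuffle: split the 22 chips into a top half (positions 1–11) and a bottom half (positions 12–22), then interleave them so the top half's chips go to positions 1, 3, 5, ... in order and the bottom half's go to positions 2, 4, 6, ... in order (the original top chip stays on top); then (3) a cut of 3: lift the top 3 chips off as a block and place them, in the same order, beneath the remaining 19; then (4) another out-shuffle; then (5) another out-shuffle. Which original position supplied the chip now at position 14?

Undo the operations in reverse order, starting from position 14:
  undo op 5 (out-shuffle, from bottom half): 14 ← 18
  undo op 4 (out-shuffle, from bottom half): 18 ← 20
  undo op 3 (cut 3): 20 ← 1
  undo op 2 (out-shuffle, from top half): 1 ← 1
  undo op 1 (cut 7): 1 ← 8
So the chip at position 14 came from original position 8.

8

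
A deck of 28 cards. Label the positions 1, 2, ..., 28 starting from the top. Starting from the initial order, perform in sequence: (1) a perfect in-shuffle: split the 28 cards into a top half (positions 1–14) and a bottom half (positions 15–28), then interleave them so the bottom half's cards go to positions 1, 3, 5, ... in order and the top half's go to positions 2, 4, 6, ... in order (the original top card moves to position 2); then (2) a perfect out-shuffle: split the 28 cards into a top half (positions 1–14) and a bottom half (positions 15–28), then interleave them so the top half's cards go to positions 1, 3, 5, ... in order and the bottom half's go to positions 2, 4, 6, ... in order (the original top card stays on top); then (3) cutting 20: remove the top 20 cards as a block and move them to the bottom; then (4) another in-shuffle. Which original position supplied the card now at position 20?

Undo the operations in reverse order, starting from position 20:
  undo op 4 (in-shuffle, from top half): 20 ← 10
  undo op 3 (cut 20): 10 ← 2
  undo op 2 (out-shuffle, from bottom half): 2 ← 15
  undo op 1 (in-shuffle, from bottom half): 15 ← 22
So the card at position 20 came from original position 22.

22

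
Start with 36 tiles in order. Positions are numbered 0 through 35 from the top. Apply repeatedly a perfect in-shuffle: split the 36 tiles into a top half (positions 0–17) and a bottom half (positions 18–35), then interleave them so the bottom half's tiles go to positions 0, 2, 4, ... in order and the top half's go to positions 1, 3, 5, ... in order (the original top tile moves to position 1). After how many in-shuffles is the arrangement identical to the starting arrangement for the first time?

The in-shuffle permutes the 36 positions with cycle lengths [36].
Every tile is home exactly when every cycle has completed a whole number of laps, i.e. after lcm(36) = 36 in-shuffles.

36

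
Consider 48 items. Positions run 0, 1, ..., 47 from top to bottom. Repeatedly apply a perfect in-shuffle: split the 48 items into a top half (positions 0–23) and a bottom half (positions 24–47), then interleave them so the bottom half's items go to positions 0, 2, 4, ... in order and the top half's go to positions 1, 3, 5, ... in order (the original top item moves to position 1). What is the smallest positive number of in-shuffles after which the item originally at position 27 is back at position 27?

Follow position 27 under repeated in-shuffles:
27 → 6 → 13 → 27
It first returns after 3 in-shuffles.

3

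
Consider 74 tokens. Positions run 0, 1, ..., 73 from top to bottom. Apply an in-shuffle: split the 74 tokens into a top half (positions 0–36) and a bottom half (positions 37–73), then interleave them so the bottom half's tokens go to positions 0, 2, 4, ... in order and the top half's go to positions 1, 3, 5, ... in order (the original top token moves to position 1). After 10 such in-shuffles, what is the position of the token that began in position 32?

Track the token's position through each in-shuffle:
32 → 65 → 56 → 38 → 2 → 5 → 11 → 23 → 47 → 20 → 41

41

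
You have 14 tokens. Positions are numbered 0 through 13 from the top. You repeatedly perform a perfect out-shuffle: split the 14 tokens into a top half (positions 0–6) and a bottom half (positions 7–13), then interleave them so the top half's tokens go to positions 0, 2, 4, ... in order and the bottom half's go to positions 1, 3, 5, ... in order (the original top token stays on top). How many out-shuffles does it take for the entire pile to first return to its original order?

The out-shuffle permutes the 14 positions with cycle lengths [1, 1, 12].
Every token is home exactly when every cycle has completed a whole number of laps, i.e. after lcm(1, 12) = 12 out-shuffles.

12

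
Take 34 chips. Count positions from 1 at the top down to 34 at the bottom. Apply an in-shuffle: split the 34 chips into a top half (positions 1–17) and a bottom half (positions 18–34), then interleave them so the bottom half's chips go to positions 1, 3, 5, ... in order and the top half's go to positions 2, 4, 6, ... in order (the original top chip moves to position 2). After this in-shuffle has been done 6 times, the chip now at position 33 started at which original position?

Work backwards from position 33, undoing one in-shuffle at a time:
33 ← 34 ← 17 ← 26 ← 13 ← 24 ← 12
So the chip now at position 33 started at position 12.

12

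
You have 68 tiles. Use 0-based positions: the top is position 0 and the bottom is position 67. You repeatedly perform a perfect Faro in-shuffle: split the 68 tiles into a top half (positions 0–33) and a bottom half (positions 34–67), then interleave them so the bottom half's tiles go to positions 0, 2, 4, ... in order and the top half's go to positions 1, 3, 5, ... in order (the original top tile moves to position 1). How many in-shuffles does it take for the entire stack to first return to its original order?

22

The in-shuffle permutes the 68 positions with cycle lengths [2, 11, 11, 22, 22].
Every tile is home exactly when every cycle has completed a whole number of laps, i.e. after lcm(2, 11, 22) = 22 in-shuffles.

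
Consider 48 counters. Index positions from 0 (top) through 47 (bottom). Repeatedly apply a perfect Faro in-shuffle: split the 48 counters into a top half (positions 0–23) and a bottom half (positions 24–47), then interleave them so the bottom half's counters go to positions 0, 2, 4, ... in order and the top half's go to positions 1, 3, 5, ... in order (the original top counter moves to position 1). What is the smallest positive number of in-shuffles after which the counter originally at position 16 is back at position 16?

21

Follow position 16 under repeated in-shuffles:
16 → 33 → 18 → 37 → 26 → 4 → 9 → 19 → ... → 16 (length 21)
It first returns after 21 in-shuffles.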